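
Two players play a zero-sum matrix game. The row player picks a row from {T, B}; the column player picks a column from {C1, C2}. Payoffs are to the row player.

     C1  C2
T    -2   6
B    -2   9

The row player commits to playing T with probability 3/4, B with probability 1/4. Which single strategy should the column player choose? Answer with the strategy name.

If the column player plays C1, the row player's expected payoff is (3/4)·(-2) + (1/4)·(-2) = -2.
If the column player plays C2, the row player's expected payoff is (3/4)·6 + (1/4)·9 = 27/4.
The column player minimizes the row player's payoff; the smallest is -2, so the best response is C1.

C1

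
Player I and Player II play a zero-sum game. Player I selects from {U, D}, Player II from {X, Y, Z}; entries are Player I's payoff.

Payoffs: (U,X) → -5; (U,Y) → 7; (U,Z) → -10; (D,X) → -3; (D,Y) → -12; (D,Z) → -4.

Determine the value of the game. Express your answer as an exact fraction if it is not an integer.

-148/25

Row minima: U → -10, D → -12; maximin = -10.
Column maxima: X → -3, Y → 7, Z → -4; minimax = -4.
-10 ≠ -4, so there is no saddle point; optimal play is mixed.
X is strictly dominated by Z (it gives Player I strictly more in every row), so Player II never plays it.
On the remaining 2×2 (U, D vs Y, Z):
Let Player I play U with probability p. Expected payoff against Y: 7p + (-12)(1−p) = 19p − 12; against Z: (-10)p + (-4)(1−p) = −6p − 4.
Setting these equal: 19p − 12 = −6p − 4 ⇒ 25p = 8 ⇒ p = 8/25, and the value is (19)·(8/25) − 12 = -148/25.
For Player II: with q = P(Y), equating U's and D's payoffs gives 17q − 10 = −8q − 4 ⇒ q = 6/25.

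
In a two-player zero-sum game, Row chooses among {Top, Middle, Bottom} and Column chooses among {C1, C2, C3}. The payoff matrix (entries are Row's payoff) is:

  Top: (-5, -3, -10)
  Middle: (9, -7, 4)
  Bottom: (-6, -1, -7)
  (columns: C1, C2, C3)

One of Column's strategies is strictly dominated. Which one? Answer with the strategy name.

C3 holds Row's payoff strictly below C1 in every row: -10 < -5, 4 < 9, -7 < -6.
So C1 is strictly dominated for Column.

C1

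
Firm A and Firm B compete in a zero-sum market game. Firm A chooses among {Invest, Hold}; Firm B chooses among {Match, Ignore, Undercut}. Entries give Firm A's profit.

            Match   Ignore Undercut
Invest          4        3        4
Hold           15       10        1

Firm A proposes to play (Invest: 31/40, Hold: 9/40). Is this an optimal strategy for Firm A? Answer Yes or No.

Against Match this mix gives (31/40)·4 + (9/40)·15 = 259/40.
Against Ignore this mix gives (31/40)·3 + (9/40)·10 = 183/40.
Against Undercut this mix gives (31/40)·4 + (9/40)·1 = 133/40.
Firm B will play Undercut, holding Firm A to 133/40. Shifting weight toward the row that does better against Undercut would raise this floor (the equalizing mix achieves 37/10 against both Undercut and Ignore), so the proposed strategy is not optimal.

No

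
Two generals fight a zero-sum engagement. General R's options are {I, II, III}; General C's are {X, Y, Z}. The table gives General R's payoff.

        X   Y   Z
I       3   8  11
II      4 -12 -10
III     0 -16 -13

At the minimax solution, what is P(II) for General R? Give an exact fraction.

5/21

Row minima: I → 3, II → -12, III → -16; maximin = 3.
Column maxima: X → 4, Y → 8, Z → 11; minimax = 4.
3 ≠ 4, so there is no saddle point; optimal play is mixed.
III is strictly dominated by I, so General R never plays it.
Z is strictly dominated by Y (it gives General R strictly more in every row), so General C never plays it.
On the remaining 2×2 (I, II vs X, Y):
Let General R play I with probability p. Expected payoff against X: 3p + 4(1−p) = −p + 4; against Y: 8p + (-12)(1−p) = 20p − 12.
Setting these equal: −p + 4 = 20p − 12 ⇒ −21p = -16 ⇒ p = 16/21, and the value is (-1)·(16/21) + 4 = 68/21.
For General C: with q = P(X), equating I's and II's payoffs gives −5q + 8 = 16q − 12 ⇒ q = 20/21.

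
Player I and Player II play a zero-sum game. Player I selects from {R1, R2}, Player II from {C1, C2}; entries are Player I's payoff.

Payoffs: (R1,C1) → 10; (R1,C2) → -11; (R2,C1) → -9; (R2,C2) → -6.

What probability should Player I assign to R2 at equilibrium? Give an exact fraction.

Row minima: R1 → -11, R2 → -9; maximin = -9.
Column maxima: C1 → 10, C2 → -6; minimax = -6.
-9 ≠ -6, so there is no saddle point; optimal play is mixed.
Let Player I play R1 with probability p. Expected payoff against C1: 10p + (-9)(1−p) = 19p − 9; against C2: (-11)p + (-6)(1−p) = −5p − 6.
Setting these equal: 19p − 9 = −5p − 6 ⇒ 24p = 3 ⇒ p = 1/8, and the value is (19)·(1/8) − 9 = -53/8.
For Player II: with q = P(C1), equating R1's and R2's payoffs gives 21q − 11 = −3q − 6 ⇒ q = 5/24.

7/8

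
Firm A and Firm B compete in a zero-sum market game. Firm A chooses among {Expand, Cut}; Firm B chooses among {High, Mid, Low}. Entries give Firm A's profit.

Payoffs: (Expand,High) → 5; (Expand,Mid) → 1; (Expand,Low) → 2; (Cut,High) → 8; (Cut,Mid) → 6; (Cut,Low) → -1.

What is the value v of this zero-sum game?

13/8

Row minima: Expand → 1, Cut → -1; maximin = 1.
Column maxima: High → 8, Mid → 6, Low → 2; minimax = 2.
1 ≠ 2, so there is no saddle point; optimal play is mixed.
High is strictly dominated by Mid (it gives Firm A strictly more in every row), so Firm B never plays it.
On the remaining 2×2 (Expand, Cut vs Mid, Low):
Let Firm A play Expand with probability p. Expected payoff against Mid: 1p + 6(1−p) = −5p + 6; against Low: 2p + (-1)(1−p) = 3p − 1.
Setting these equal: −5p + 6 = 3p − 1 ⇒ −8p = -7 ⇒ p = 7/8, and the value is (-5)·(7/8) + 6 = 13/8.
For Firm B: with q = P(Mid), equating Expand's and Cut's payoffs gives −q + 2 = 7q − 1 ⇒ q = 3/8.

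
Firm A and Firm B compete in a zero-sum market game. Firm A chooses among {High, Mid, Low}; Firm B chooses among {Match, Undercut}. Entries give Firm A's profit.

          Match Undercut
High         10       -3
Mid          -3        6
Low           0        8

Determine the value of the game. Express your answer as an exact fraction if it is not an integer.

80/21

Row minima: High → -3, Mid → -3, Low → 0; maximin = 0.
Column maxima: Match → 10, Undercut → 8; minimax = 8.
0 ≠ 8, so there is no saddle point; optimal play is mixed.
Mid is strictly dominated by Low, so Firm A never plays it.
On the remaining 2×2 (High, Low vs Match, Undercut):
Let Firm A play High with probability p. Expected payoff against Match: 10p + 0(1−p) = 10p; against Undercut: (-3)p + 8(1−p) = −11p + 8.
Setting these equal: 10p = −11p + 8 ⇒ 21p = 8 ⇒ p = 8/21, and the value is (10)·(8/21) = 80/21.
For Firm B: with q = P(Match), equating High's and Low's payoffs gives 13q − 3 = −8q + 8 ⇒ q = 11/21.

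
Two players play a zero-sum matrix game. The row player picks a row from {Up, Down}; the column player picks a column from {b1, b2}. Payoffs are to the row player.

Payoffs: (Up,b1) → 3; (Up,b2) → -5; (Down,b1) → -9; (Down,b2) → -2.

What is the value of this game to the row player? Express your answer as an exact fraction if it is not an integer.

-17/5

Row minima: Up → -5, Down → -9; maximin = -5.
Column maxima: b1 → 3, b2 → -2; minimax = -2.
-5 ≠ -2, so there is no saddle point; optimal play is mixed.
Let the row player play Up with probability p. Expected payoff against b1: 3p + (-9)(1−p) = 12p − 9; against b2: (-5)p + (-2)(1−p) = −3p − 2.
Setting these equal: 12p − 9 = −3p − 2 ⇒ 15p = 7 ⇒ p = 7/15, and the value is (12)·(7/15) − 9 = -17/5.
For the column player: with q = P(b1), equating Up's and Down's payoffs gives 8q − 5 = −7q − 2 ⇒ q = 1/5.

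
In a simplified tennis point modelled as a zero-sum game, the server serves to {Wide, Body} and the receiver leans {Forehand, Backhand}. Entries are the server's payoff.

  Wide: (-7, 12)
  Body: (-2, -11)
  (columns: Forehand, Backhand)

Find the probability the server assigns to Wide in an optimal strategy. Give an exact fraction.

9/28

Row minima: Wide → -7, Body → -11; maximin = -7.
Column maxima: Forehand → -2, Backhand → 12; minimax = -2.
-7 ≠ -2, so there is no saddle point; optimal play is mixed.
Let the server play Wide with probability p. Expected payoff against Forehand: (-7)p + (-2)(1−p) = −5p − 2; against Backhand: 12p + (-11)(1−p) = 23p − 11.
Setting these equal: −5p − 2 = 23p − 11 ⇒ −28p = -9 ⇒ p = 9/28, and the value is (-5)·(9/28) − 2 = -101/28.
For the receiver: with q = P(Forehand), equating Wide's and Body's payoffs gives −19q + 12 = 9q − 11 ⇒ q = 23/28.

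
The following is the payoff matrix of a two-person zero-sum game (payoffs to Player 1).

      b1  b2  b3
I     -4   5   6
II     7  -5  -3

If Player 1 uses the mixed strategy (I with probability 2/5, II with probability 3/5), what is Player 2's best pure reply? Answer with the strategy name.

b2

If Player 2 plays b1, Player 1's expected payoff is (2/5)·(-4) + (3/5)·7 = 13/5.
If Player 2 plays b2, Player 1's expected payoff is (2/5)·5 + (3/5)·(-5) = -1.
If Player 2 plays b3, Player 1's expected payoff is (2/5)·6 + (3/5)·(-3) = 3/5.
Player 2 minimizes Player 1's payoff; the smallest is -1, so the best response is b2.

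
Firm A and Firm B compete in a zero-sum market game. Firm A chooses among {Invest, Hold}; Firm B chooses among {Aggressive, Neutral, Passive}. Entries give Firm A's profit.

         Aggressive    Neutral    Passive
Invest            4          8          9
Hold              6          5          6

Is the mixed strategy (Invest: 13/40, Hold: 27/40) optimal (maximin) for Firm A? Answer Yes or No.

No

Against Aggressive this mix gives (13/40)·4 + (27/40)·6 = 107/20.
Against Neutral this mix gives (13/40)·8 + (27/40)·5 = 239/40.
Against Passive this mix gives (13/40)·9 + (27/40)·6 = 279/40.
Firm B will play Aggressive, holding Firm A to 107/20. Shifting weight toward the row that does better against Aggressive would raise this floor (the equalizing mix achieves 28/5 against both Aggressive and Neutral), so the proposed strategy is not optimal.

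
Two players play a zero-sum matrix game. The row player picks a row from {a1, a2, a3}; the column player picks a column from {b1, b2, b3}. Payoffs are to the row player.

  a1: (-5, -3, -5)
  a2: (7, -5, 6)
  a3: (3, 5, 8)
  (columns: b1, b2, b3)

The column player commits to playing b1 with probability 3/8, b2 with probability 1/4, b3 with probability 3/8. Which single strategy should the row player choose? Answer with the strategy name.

a3

Expected payoff of a1: (3/8)·(-5) + (1/4)·(-3) + (3/8)·(-5) = -9/2.
Expected payoff of a2: (3/8)·7 + (1/4)·(-5) + (3/8)·6 = 29/8.
Expected payoff of a3: (3/8)·3 + (1/4)·5 + (3/8)·8 = 43/8.
The largest is 43/8, so the row player's best response is a3.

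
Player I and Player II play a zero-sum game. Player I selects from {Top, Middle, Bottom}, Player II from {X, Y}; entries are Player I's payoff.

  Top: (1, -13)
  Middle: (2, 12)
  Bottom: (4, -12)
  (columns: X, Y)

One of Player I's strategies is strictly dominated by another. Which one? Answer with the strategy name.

Top

Middle gives a strictly higher payoff than Top against every column: 2 > 1, 12 > -13.
So Top is strictly dominated and Player I never plays it.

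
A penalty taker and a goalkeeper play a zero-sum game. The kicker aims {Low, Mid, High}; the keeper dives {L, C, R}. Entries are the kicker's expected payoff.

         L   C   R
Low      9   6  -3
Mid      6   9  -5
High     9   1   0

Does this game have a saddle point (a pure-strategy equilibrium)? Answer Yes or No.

Row minima: Low → -3, Mid → -5, High → 0; maximin = 0.
Column maxima: L → 9, C → 9, R → 0; minimax = 0.
maximin = minimax = 0, so a saddle point exists.

Yes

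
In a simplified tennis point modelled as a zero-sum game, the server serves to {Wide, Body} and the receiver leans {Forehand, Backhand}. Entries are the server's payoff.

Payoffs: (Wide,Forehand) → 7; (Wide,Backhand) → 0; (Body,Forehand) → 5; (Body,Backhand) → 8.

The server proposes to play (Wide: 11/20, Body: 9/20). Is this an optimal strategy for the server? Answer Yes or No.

No

Against Forehand this mix gives (11/20)·7 + (9/20)·5 = 61/10.
Against Backhand this mix gives (11/20)·0 + (9/20)·8 = 18/5.
The receiver will play Backhand, holding the server to 18/5. Shifting weight toward the row that does better against Backhand would raise this floor (the equalizing mix achieves 28/5 against both Backhand and Forehand), so the proposed strategy is not optimal.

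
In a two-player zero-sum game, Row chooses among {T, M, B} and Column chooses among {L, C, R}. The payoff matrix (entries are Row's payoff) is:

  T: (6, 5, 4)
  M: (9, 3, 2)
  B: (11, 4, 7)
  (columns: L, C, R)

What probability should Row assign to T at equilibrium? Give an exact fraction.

3/4

Row minima: T → 4, M → 2, B → 4; maximin = 4.
Column maxima: L → 11, C → 5, R → 7; minimax = 5.
4 ≠ 5, so there is no saddle point; optimal play is mixed.
M is strictly dominated by B, so Row never plays it.
L is strictly dominated by C (it gives Row strictly more in every row), so Column never plays it.
On the remaining 2×2 (T, B vs C, R):
Let Row play T with probability p. Expected payoff against C: 5p + 4(1−p) = p + 4; against R: 4p + 7(1−p) = −3p + 7.
Setting these equal: p + 4 = −3p + 7 ⇒ 4p = 3 ⇒ p = 3/4, and the value is (1)·(3/4) + 4 = 19/4.
For Column: with q = P(C), equating T's and B's payoffs gives q + 4 = −3q + 7 ⇒ q = 3/4.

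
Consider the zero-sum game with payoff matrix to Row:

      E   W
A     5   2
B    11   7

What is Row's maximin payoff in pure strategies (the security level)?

Row minima: A → 2, B → 7.
The best of these is 7.

7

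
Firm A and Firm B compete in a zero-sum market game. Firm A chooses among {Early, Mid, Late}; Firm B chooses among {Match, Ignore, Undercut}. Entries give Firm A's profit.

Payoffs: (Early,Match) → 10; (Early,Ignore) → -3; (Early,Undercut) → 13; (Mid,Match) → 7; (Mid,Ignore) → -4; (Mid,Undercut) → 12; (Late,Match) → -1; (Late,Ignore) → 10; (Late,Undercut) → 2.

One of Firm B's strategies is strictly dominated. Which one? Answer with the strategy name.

Match holds Firm A's payoff strictly below Undercut in every row: 10 < 13, 7 < 12, -1 < 2.
So Undercut is strictly dominated for Firm B.

Undercut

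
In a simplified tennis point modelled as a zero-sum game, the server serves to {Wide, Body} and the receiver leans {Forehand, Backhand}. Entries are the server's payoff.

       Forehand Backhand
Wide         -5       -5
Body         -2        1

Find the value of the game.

Row minima: Wide → -5, Body → -2; maximin = -2.
Column maxima: Forehand → -2, Backhand → 1; minimax = -2.
Since maximin = minimax = -2, there is a saddle point and the value is -2.

-2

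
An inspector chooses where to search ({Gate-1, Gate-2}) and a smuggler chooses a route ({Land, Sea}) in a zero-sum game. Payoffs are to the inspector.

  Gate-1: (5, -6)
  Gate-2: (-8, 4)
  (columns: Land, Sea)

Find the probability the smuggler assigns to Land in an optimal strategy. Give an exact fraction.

Row minima: Gate-1 → -6, Gate-2 → -8; maximin = -6.
Column maxima: Land → 5, Sea → 4; minimax = 4.
-6 ≠ 4, so there is no saddle point; optimal play is mixed.
Let the inspector play Gate-1 with probability p. Expected payoff against Land: 5p + (-8)(1−p) = 13p − 8; against Sea: (-6)p + 4(1−p) = −10p + 4.
Setting these equal: 13p − 8 = −10p + 4 ⇒ 23p = 12 ⇒ p = 12/23, and the value is (13)·(12/23) − 8 = -28/23.
For the smuggler: with q = P(Land), equating Gate-1's and Gate-2's payoffs gives 11q − 6 = −12q + 4 ⇒ q = 10/23.

10/23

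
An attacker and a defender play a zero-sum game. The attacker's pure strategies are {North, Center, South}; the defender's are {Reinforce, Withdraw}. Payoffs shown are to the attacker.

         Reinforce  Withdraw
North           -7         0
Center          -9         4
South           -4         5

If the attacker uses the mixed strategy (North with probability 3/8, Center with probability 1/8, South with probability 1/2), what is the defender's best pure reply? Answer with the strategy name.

Reinforce

If the defender plays Reinforce, the attacker's expected payoff is (3/8)·(-7) + (1/8)·(-9) + (1/2)·(-4) = -23/4.
If the defender plays Withdraw, the attacker's expected payoff is (3/8)·0 + (1/8)·4 + (1/2)·5 = 3.
The defender minimizes the attacker's payoff; the smallest is -23/4, so the best response is Reinforce.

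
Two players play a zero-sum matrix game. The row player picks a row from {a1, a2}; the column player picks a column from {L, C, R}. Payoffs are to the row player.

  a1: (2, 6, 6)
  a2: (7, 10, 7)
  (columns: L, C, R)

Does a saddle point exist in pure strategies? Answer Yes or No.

Row minima: a1 → 2, a2 → 7; maximin = 7.
Column maxima: L → 7, C → 10, R → 7; minimax = 7.
maximin = minimax = 7, so a saddle point exists.

Yes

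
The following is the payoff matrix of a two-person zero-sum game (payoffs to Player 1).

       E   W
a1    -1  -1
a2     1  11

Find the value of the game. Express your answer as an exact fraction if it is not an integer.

1

Row minima: a1 → -1, a2 → 1; maximin = 1.
Column maxima: E → 1, W → 11; minimax = 1.
Since maximin = minimax = 1, there is a saddle point and the value is 1.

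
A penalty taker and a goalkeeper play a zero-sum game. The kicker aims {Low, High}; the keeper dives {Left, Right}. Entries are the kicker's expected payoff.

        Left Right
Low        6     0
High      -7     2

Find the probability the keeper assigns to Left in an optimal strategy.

Row minima: Low → 0, High → -7; maximin = 0.
Column maxima: Left → 6, Right → 2; minimax = 2.
0 ≠ 2, so there is no saddle point; optimal play is mixed.
Let the kicker play Low with probability p. Expected payoff against Left: 6p + (-7)(1−p) = 13p − 7; against Right: 0p + 2(1−p) = −2p + 2.
Setting these equal: 13p − 7 = −2p + 2 ⇒ 15p = 9 ⇒ p = 3/5, and the value is (13)·(3/5) − 7 = 4/5.
For the keeper: with q = P(Left), equating Low's and High's payoffs gives 6q = −9q + 2 ⇒ q = 2/15.

2/15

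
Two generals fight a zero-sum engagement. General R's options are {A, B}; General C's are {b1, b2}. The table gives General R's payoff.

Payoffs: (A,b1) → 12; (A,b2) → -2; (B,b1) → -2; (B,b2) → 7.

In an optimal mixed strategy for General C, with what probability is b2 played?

14/23

Row minima: A → -2, B → -2; maximin = -2.
Column maxima: b1 → 12, b2 → 7; minimax = 7.
-2 ≠ 7, so there is no saddle point; optimal play is mixed.
Let General R play A with probability p. Expected payoff against b1: 12p + (-2)(1−p) = 14p − 2; against b2: (-2)p + 7(1−p) = −9p + 7.
Setting these equal: 14p − 2 = −9p + 7 ⇒ 23p = 9 ⇒ p = 9/23, and the value is (14)·(9/23) − 2 = 80/23.
For General C: with q = P(b1), equating A's and B's payoffs gives 14q − 2 = −9q + 7 ⇒ q = 9/23.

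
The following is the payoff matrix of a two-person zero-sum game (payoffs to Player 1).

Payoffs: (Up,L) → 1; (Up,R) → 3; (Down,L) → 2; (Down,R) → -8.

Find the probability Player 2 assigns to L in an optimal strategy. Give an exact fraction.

Row minima: Up → 1, Down → -8; maximin = 1.
Column maxima: L → 2, R → 3; minimax = 2.
1 ≠ 2, so there is no saddle point; optimal play is mixed.
Let Player 1 play Up with probability p. Expected payoff against L: 1p + 2(1−p) = −p + 2; against R: 3p + (-8)(1−p) = 11p − 8.
Setting these equal: −p + 2 = 11p − 8 ⇒ −12p = -10 ⇒ p = 5/6, and the value is (-1)·(5/6) + 2 = 7/6.
For Player 2: with q = P(L), equating Up's and Down's payoffs gives −2q + 3 = 10q − 8 ⇒ q = 11/12.

11/12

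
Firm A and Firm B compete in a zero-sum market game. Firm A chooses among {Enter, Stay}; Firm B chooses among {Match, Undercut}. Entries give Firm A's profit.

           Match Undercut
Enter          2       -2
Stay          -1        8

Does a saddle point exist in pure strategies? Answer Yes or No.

Row minima: Enter → -2, Stay → -1; maximin = -1.
Column maxima: Match → 2, Undercut → 8; minimax = 2.
-1 ≠ 2, so no pure-strategy equilibrium exists.

No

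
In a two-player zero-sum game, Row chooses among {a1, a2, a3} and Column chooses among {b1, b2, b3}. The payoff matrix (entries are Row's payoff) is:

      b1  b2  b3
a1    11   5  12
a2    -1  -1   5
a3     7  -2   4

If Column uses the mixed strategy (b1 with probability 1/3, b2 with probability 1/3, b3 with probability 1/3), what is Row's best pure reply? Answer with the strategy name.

Expected payoff of a1: (1/3)·11 + (1/3)·5 + (1/3)·12 = 28/3.
Expected payoff of a2: (1/3)·(-1) + (1/3)·(-1) + (1/3)·5 = 1.
Expected payoff of a3: (1/3)·7 + (1/3)·(-2) + (1/3)·4 = 3.
The largest is 28/3, so Row's best response is a1.

a1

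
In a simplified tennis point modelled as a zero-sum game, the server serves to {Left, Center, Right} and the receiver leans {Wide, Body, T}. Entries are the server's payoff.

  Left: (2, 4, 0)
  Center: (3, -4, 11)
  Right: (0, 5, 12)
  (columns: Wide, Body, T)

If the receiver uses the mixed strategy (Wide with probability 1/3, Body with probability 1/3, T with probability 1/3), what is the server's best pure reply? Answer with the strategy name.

Expected payoff of Left: (1/3)·2 + (1/3)·4 + (1/3)·0 = 2.
Expected payoff of Center: (1/3)·3 + (1/3)·(-4) + (1/3)·11 = 10/3.
Expected payoff of Right: (1/3)·0 + (1/3)·5 + (1/3)·12 = 17/3.
The largest is 17/3, so the server's best response is Right.

Right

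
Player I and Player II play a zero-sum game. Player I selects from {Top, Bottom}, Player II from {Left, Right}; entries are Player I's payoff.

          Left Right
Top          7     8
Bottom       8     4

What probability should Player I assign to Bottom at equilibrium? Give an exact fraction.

1/5

Row minima: Top → 7, Bottom → 4; maximin = 7.
Column maxima: Left → 8, Right → 8; minimax = 8.
7 ≠ 8, so there is no saddle point; optimal play is mixed.
Let Player I play Top with probability p. Expected payoff against Left: 7p + 8(1−p) = −p + 8; against Right: 8p + 4(1−p) = 4p + 4.
Setting these equal: −p + 8 = 4p + 4 ⇒ −5p = -4 ⇒ p = 4/5, and the value is (-1)·(4/5) + 8 = 36/5.
For Player II: with q = P(Left), equating Top's and Bottom's payoffs gives −q + 8 = 4q + 4 ⇒ q = 4/5.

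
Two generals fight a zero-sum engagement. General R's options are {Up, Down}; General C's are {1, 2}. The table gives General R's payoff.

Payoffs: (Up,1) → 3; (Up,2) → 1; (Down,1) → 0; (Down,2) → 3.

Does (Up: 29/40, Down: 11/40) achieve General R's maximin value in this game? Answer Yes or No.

Against 1 this mix gives (29/40)·3 + (11/40)·0 = 87/40.
Against 2 this mix gives (29/40)·1 + (11/40)·3 = 31/20.
General C will play 2, holding General R to 31/20. Shifting weight toward the row that does better against 2 would raise this floor (the equalizing mix achieves 9/5 against both 2 and 1), so the proposed strategy is not optimal.

No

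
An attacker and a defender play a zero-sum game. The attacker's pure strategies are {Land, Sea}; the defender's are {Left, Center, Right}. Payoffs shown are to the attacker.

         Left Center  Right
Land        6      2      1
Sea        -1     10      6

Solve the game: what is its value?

Row minima: Land → 1, Sea → -1; maximin = 1.
Column maxima: Left → 6, Center → 10, Right → 6; minimax = 6.
1 ≠ 6, so there is no saddle point; optimal play is mixed.
Center is strictly dominated by Right (it gives the attacker strictly more in every row), so the defender never plays it.
On the remaining 2×2 (Land, Sea vs Left, Right):
Let the attacker play Land with probability p. Expected payoff against Left: 6p + (-1)(1−p) = 7p − 1; against Right: 1p + 6(1−p) = −5p + 6.
Setting these equal: 7p − 1 = −5p + 6 ⇒ 12p = 7 ⇒ p = 7/12, and the value is (7)·(7/12) − 1 = 37/12.
For the defender: with q = P(Left), equating Land's and Sea's payoffs gives 5q + 1 = −7q + 6 ⇒ q = 5/12.

37/12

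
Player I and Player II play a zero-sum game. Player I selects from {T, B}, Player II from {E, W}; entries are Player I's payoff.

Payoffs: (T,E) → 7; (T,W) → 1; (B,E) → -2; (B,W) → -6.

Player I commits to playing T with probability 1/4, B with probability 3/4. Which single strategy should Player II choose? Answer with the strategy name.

If Player II plays E, Player I's expected payoff is (1/4)·7 + (3/4)·(-2) = 1/4.
If Player II plays W, Player I's expected payoff is (1/4)·1 + (3/4)·(-6) = -17/4.
Player II minimizes Player I's payoff; the smallest is -17/4, so the best response is W.

W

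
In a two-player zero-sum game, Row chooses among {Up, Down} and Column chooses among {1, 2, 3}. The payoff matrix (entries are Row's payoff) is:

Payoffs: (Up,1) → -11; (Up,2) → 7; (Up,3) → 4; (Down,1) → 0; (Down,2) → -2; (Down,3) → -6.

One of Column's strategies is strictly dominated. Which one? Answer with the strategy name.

3 holds Row's payoff strictly below 2 in every row: 4 < 7, -6 < -2.
So 2 is strictly dominated for Column.

2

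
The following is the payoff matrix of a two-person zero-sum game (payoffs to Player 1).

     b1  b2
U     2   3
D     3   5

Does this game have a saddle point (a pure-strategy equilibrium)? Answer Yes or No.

Row minima: U → 2, D → 3; maximin = 3.
Column maxima: b1 → 3, b2 → 5; minimax = 3.
maximin = minimax = 3, so a saddle point exists.

Yes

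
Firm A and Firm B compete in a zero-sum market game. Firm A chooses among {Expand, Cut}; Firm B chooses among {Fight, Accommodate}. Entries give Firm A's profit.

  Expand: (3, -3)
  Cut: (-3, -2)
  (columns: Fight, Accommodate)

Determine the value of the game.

Row minima: Expand → -3, Cut → -3; maximin = -3.
Column maxima: Fight → 3, Accommodate → -2; minimax = -2.
-3 ≠ -2, so there is no saddle point; optimal play is mixed.
Let Firm A play Expand with probability p. Expected payoff against Fight: 3p + (-3)(1−p) = 6p − 3; against Accommodate: (-3)p + (-2)(1−p) = −p − 2.
Setting these equal: 6p − 3 = −p − 2 ⇒ 7p = 1 ⇒ p = 1/7, and the value is (6)·(1/7) − 3 = -15/7.
For Firm B: with q = P(Fight), equating Expand's and Cut's payoffs gives 6q − 3 = −q − 2 ⇒ q = 1/7.

-15/7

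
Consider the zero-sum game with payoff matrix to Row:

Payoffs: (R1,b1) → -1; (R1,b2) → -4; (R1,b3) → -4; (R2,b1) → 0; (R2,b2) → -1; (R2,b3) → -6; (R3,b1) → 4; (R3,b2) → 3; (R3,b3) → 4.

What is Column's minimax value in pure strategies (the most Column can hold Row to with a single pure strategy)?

Column maxima: b1 → 4, b2 → 3, b3 → 4.
The smallest of these is 3.

3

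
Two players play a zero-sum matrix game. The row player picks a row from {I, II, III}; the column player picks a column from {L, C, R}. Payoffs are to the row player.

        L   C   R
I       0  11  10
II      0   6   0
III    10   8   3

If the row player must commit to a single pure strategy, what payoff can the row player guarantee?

3

Row minima: I → 0, II → 0, III → 3.
The best of these is 3.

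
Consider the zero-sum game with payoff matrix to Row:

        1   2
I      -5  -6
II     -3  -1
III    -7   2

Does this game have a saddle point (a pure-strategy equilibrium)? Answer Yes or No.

Yes

Row minima: I → -6, II → -3, III → -7; maximin = -3.
Column maxima: 1 → -3, 2 → 2; minimax = -3.
maximin = minimax = -3, so a saddle point exists.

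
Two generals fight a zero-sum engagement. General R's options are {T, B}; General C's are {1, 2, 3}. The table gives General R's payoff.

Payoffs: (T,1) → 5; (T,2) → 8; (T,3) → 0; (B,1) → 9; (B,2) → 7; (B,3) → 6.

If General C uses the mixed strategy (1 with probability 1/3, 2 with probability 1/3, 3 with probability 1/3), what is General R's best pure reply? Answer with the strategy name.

B

Expected payoff of T: (1/3)·5 + (1/3)·8 + (1/3)·0 = 13/3.
Expected payoff of B: (1/3)·9 + (1/3)·7 + (1/3)·6 = 22/3.
The largest is 22/3, so General R's best response is B.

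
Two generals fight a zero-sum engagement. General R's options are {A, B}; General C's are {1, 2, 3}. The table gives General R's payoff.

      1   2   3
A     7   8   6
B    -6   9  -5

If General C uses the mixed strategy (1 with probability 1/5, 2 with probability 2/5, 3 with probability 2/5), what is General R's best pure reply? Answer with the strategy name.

A

Expected payoff of A: (1/5)·7 + (2/5)·8 + (2/5)·6 = 7.
Expected payoff of B: (1/5)·(-6) + (2/5)·9 + (2/5)·(-5) = 2/5.
The largest is 7, so General R's best response is A.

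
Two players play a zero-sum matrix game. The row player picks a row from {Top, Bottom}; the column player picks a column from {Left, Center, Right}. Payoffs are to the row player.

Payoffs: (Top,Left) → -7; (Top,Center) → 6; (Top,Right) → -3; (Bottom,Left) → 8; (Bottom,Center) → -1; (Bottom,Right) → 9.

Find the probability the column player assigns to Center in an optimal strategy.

15/22

Row minima: Top → -7, Bottom → -1; maximin = -1.
Column maxima: Left → 8, Center → 6, Right → 9; minimax = 6.
-1 ≠ 6, so there is no saddle point; optimal play is mixed.
Right is strictly dominated by Left (it gives the row player strictly more in every row), so the column player never plays it.
On the remaining 2×2 (Top, Bottom vs Left, Center):
Let the row player play Top with probability p. Expected payoff against Left: (-7)p + 8(1−p) = −15p + 8; against Center: 6p + (-1)(1−p) = 7p − 1.
Setting these equal: −15p + 8 = 7p − 1 ⇒ −22p = -9 ⇒ p = 9/22, and the value is (-15)·(9/22) + 8 = 41/22.
For the column player: with q = P(Left), equating Top's and Bottom's payoffs gives −13q + 6 = 9q − 1 ⇒ q = 7/22.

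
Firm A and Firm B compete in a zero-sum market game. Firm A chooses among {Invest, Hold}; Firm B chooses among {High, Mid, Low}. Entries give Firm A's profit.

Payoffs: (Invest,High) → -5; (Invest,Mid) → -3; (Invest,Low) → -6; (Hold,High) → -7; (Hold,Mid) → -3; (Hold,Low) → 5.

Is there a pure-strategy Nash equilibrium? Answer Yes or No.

Row minima: Invest → -6, Hold → -7; maximin = -6.
Column maxima: High → -5, Mid → -3, Low → 5; minimax = -5.
-6 ≠ -5, so no pure-strategy equilibrium exists.

No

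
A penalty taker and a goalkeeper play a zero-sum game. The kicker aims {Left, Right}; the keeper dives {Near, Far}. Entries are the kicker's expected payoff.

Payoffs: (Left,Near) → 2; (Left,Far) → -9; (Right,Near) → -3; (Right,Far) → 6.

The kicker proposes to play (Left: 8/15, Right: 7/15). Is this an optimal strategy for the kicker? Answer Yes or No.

No

Against Near this mix gives (8/15)·2 + (7/15)·(-3) = -1/3.
Against Far this mix gives (8/15)·(-9) + (7/15)·6 = -2.
The keeper will play Far, holding the kicker to -2. Shifting weight toward the row that does better against Far would raise this floor (the equalizing mix achieves -3/4 against both Far and Near), so the proposed strategy is not optimal.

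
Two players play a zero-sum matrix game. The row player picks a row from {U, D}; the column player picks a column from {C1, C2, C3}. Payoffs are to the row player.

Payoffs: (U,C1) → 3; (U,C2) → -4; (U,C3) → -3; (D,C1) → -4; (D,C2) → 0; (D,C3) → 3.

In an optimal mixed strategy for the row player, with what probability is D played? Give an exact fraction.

7/11

Row minima: U → -4, D → -4; maximin = -4.
Column maxima: C1 → 3, C2 → 0, C3 → 3; minimax = 0.
-4 ≠ 0, so there is no saddle point; optimal play is mixed.
C3 is strictly dominated by C2 (it gives the row player strictly more in every row), so the column player never plays it.
On the remaining 2×2 (U, D vs C1, C2):
Let the row player play U with probability p. Expected payoff against C1: 3p + (-4)(1−p) = 7p − 4; against C2: (-4)p + 0(1−p) = −4p.
Setting these equal: 7p − 4 = −4p ⇒ 11p = 4 ⇒ p = 4/11, and the value is (7)·(4/11) − 4 = -16/11.
For the column player: with q = P(C1), equating U's and D's payoffs gives 7q − 4 = −4q ⇒ q = 4/11.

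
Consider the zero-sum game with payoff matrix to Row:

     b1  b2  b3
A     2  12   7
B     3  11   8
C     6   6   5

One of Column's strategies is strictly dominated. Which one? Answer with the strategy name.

b2

b3 holds Row's payoff strictly below b2 in every row: 7 < 12, 8 < 11, 5 < 6.
So b2 is strictly dominated for Column.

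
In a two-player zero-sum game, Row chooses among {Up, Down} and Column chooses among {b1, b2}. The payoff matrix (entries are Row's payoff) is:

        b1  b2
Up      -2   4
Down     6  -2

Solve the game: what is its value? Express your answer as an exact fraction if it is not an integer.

Row minima: Up → -2, Down → -2; maximin = -2.
Column maxima: b1 → 6, b2 → 4; minimax = 4.
-2 ≠ 4, so there is no saddle point; optimal play is mixed.
Let Row play Up with probability p. Expected payoff against b1: (-2)p + 6(1−p) = −8p + 6; against b2: 4p + (-2)(1−p) = 6p − 2.
Setting these equal: −8p + 6 = 6p − 2 ⇒ −14p = -8 ⇒ p = 4/7, and the value is (-8)·(4/7) + 6 = 10/7.
For Column: with q = P(b1), equating Up's and Down's payoffs gives −6q + 4 = 8q − 2 ⇒ q = 3/7.

10/7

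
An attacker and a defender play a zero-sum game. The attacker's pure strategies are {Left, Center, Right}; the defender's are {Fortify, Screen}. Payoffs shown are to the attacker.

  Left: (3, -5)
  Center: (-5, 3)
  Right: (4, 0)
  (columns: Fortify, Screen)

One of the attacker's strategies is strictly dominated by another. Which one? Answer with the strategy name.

Right gives a strictly higher payoff than Left against every column: 4 > 3, 0 > -5.
So Left is strictly dominated and the attacker never plays it.

Left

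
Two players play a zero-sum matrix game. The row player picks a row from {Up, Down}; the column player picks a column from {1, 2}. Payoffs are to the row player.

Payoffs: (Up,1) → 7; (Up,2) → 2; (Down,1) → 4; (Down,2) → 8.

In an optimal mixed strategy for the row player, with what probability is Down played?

5/9

Row minima: Up → 2, Down → 4; maximin = 4.
Column maxima: 1 → 7, 2 → 8; minimax = 7.
4 ≠ 7, so there is no saddle point; optimal play is mixed.
Let the row player play Up with probability p. Expected payoff against 1: 7p + 4(1−p) = 3p + 4; against 2: 2p + 8(1−p) = −6p + 8.
Setting these equal: 3p + 4 = −6p + 8 ⇒ 9p = 4 ⇒ p = 4/9, and the value is (3)·(4/9) + 4 = 16/3.
For the column player: with q = P(1), equating Up's and Down's payoffs gives 5q + 2 = −4q + 8 ⇒ q = 2/3.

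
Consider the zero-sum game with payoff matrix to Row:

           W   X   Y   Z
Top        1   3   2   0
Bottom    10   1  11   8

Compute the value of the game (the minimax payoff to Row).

12/5

Row minima: Top → 0, Bottom → 1; maximin = 1.
Column maxima: W → 10, X → 3, Y → 11, Z → 8; minimax = 3.
1 ≠ 3, so there is no saddle point; optimal play is mixed.
W is strictly dominated by Z (it gives Row strictly more in every row), so Column never plays it.
Y is strictly dominated by Z (it gives Row strictly more in every row), so Column never plays it.
On the remaining 2×2 (Top, Bottom vs X, Z):
Let Row play Top with probability p. Expected payoff against X: 3p + 1(1−p) = 2p + 1; against Z: 0p + 8(1−p) = −8p + 8.
Setting these equal: 2p + 1 = −8p + 8 ⇒ 10p = 7 ⇒ p = 7/10, and the value is (2)·(7/10) + 1 = 12/5.
For Column: with q = P(X), equating Top's and Bottom's payoffs gives 3q = −7q + 8 ⇒ q = 4/5.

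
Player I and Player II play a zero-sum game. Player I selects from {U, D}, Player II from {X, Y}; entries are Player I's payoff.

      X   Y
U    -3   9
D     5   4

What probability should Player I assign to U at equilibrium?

Row minima: U → -3, D → 4; maximin = 4.
Column maxima: X → 5, Y → 9; minimax = 5.
4 ≠ 5, so there is no saddle point; optimal play is mixed.
Let Player I play U with probability p. Expected payoff against X: (-3)p + 5(1−p) = −8p + 5; against Y: 9p + 4(1−p) = 5p + 4.
Setting these equal: −8p + 5 = 5p + 4 ⇒ −13p = -1 ⇒ p = 1/13, and the value is (-8)·(1/13) + 5 = 57/13.
For Player II: with q = P(X), equating U's and D's payoffs gives −12q + 9 = q + 4 ⇒ q = 5/13.

1/13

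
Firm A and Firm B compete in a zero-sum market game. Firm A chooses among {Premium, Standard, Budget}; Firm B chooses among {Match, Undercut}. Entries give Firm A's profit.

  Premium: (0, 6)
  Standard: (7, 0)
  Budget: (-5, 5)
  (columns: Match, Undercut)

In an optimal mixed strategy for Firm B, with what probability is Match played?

6/13

Row minima: Premium → 0, Standard → 0, Budget → -5; maximin = 0.
Column maxima: Match → 7, Undercut → 6; minimax = 6.
0 ≠ 6, so there is no saddle point; optimal play is mixed.
Budget is strictly dominated by Premium, so Firm A never plays it.
On the remaining 2×2 (Premium, Standard vs Match, Undercut):
Let Firm A play Premium with probability p. Expected payoff against Match: 0p + 7(1−p) = −7p + 7; against Undercut: 6p + 0(1−p) = 6p.
Setting these equal: −7p + 7 = 6p ⇒ −13p = -7 ⇒ p = 7/13, and the value is (-7)·(7/13) + 7 = 42/13.
For Firm B: with q = P(Match), equating Premium's and Standard's payoffs gives −6q + 6 = 7q ⇒ q = 6/13.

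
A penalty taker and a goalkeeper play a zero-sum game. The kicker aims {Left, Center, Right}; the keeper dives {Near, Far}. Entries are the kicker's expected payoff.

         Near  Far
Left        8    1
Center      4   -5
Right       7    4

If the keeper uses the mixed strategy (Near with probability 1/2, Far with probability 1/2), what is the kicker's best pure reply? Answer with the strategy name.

Right

Expected payoff of Left: (1/2)·8 + (1/2)·1 = 9/2.
Expected payoff of Center: (1/2)·4 + (1/2)·(-5) = -1/2.
Expected payoff of Right: (1/2)·7 + (1/2)·4 = 11/2.
The largest is 11/2, so the kicker's best response is Right.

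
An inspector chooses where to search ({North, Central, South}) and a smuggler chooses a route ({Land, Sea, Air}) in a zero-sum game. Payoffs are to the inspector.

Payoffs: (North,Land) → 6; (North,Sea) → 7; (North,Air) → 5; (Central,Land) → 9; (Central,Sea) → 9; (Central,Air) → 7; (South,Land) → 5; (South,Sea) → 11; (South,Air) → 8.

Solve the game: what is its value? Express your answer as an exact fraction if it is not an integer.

37/5

Row minima: North → 5, Central → 7, South → 5; maximin = 7.
Column maxima: Land → 9, Sea → 11, Air → 8; minimax = 8.
7 ≠ 8, so there is no saddle point; optimal play is mixed.
North is strictly dominated by Central, so the inspector never plays it.
Sea is strictly dominated by Air (it gives the inspector strictly more in every row), so the smuggler never plays it.
On the remaining 2×2 (Central, South vs Land, Air):
Let the inspector play Central with probability p. Expected payoff against Land: 9p + 5(1−p) = 4p + 5; against Air: 7p + 8(1−p) = −p + 8.
Setting these equal: 4p + 5 = −p + 8 ⇒ 5p = 3 ⇒ p = 3/5, and the value is (4)·(3/5) + 5 = 37/5.
For the smuggler: with q = P(Land), equating Central's and South's payoffs gives 2q + 7 = −3q + 8 ⇒ q = 1/5.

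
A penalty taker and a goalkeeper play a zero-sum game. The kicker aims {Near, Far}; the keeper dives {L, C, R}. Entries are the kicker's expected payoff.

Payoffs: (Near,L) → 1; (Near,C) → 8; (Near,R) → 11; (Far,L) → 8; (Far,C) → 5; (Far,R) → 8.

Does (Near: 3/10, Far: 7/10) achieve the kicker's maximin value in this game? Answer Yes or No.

Against L this mix gives (3/10)·1 + (7/10)·8 = 59/10.
Against C this mix gives (3/10)·8 + (7/10)·5 = 59/10.
Against R this mix gives (3/10)·11 + (7/10)·8 = 89/10.
All of the keeper's active replies (L, C) yield 59/10, and no column does worse for the kicker. The mix makes the keeper indifferent and guarantees 59/10, so it is optimal.

Yes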